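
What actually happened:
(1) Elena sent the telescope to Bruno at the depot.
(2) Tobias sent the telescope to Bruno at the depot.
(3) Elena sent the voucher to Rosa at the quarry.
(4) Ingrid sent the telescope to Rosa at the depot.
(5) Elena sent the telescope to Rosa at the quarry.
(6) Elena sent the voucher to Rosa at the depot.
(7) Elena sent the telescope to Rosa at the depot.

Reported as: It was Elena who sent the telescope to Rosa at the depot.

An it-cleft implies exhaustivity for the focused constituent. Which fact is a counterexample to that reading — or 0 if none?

The cleft puts "Elena" in focus and presupposes the open proposition with same thing, recipient, setting (the telescope / Rosa / at the depot).
Exhaustivity: Elena is the only agent satisfying that background.
But fact (4) also has same thing, recipient, setting (the telescope / Rosa / at the depot), with agent = Ingrid — so the exhaustive reading fails.

4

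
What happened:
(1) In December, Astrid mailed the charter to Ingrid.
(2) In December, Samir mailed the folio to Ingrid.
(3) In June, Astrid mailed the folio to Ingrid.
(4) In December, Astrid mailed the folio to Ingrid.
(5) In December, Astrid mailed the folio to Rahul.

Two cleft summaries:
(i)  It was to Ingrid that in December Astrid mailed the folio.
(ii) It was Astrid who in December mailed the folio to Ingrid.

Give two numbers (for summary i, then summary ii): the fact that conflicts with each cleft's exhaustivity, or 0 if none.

5, 2

(i): focus "Ingrid". Looking for same agent, thing, setting (Astrid / the folio / in December) with some other recipient — fact (5) has Rahul there. Refuted.
(ii): focus "Astrid". Looking for same thing, recipient, setting (the folio / Ingrid / in December) with some other agent — fact (2) has Samir there. Refuted.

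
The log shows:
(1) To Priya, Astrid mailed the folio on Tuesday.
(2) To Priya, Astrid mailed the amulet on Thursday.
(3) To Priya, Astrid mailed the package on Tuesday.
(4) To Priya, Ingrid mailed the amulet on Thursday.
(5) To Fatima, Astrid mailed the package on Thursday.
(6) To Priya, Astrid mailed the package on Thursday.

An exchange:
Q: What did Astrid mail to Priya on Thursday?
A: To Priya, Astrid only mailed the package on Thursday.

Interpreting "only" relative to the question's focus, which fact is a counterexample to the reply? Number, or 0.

2

Answering "What did ...?" puts focus on the thing — here, "the package".
So "only" ranges over things; the rest (same agent, recipient, setting (Astrid / Priya / on Thursday)) is presupposed.
Fact (2) keeps same agent, recipient, setting (Astrid / Priya / on Thursday) but has thing = the amulet; that refutes the reply.
(Fact (5) would refute a reading with focus on the recipient — but that is not what the question asks.)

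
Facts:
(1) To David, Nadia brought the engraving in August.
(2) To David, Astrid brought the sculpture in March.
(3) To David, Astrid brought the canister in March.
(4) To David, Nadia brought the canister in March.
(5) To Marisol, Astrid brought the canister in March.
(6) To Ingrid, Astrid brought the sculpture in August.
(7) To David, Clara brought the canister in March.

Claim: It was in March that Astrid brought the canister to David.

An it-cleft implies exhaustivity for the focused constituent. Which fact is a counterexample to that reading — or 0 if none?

Focus of the cleft: "in March" (the setting). Presupposed background: same agent, thing, recipient (Astrid / the canister / David).
Exhaustivity: in March is the only setting satisfying that background.
Every other fact differs from the presupposition on some backgrounded slot, so none challenges the exhaustivity.

0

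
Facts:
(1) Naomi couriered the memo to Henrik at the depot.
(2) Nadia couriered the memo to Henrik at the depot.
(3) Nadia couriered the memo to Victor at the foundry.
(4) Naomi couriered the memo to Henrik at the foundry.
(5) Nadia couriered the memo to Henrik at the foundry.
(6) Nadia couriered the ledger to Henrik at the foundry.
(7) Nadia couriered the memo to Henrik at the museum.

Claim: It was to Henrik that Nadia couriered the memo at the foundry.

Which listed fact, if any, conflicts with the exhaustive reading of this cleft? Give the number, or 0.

The cleft puts "Henrik" in focus and presupposes the open proposition with agent = Nadia, thing = the memo, setting = at the foundry.
The exhaustive reading says no other recipient fits that background.
But fact (3) also has agent = Nadia, thing = the memo, setting = at the foundry, with recipient = Victor — so the exhaustive reading fails.

3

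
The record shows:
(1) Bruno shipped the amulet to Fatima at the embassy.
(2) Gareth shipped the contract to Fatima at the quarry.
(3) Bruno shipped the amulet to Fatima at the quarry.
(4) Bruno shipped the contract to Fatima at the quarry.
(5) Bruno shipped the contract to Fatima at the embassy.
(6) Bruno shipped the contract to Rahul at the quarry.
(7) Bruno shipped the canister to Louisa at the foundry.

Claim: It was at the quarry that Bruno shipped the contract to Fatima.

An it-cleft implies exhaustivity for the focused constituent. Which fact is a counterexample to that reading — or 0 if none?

5

Focus of the cleft: "at the quarry" (the setting). Presupposed background: agent = Bruno, thing = the contract, recipient = Fatima.
The exhaustive reading says no other setting fits that background.
But fact (5) also has agent = Bruno, thing = the contract, recipient = Fatima, with setting = at the embassy — so the exhaustive reading fails.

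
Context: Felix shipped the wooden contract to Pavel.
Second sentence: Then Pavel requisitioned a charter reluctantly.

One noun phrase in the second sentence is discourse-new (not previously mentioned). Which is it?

"Pavel" in the second sentence is given — already mentioned in the context.
"a charter" has no antecedent in the context; it is discourse-new (the indefinite article also signals a new referent).

a charter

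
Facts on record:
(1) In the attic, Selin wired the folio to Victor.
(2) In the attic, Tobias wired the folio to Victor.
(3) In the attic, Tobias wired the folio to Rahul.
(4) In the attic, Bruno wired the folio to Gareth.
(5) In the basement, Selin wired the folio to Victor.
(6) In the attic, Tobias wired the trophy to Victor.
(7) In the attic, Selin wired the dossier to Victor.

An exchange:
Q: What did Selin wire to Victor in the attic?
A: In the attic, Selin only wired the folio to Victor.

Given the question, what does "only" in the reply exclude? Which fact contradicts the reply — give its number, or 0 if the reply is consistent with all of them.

Answering "What did ...?" puts focus on the thing — here, "the folio".
"Only" then excludes alternative things while the background — same agent, recipient, setting (Selin / Victor / in the attic) — is held fixed.
Fact (7) keeps same agent, recipient, setting (Selin / Victor / in the attic) but has thing = the dossier; that refutes the reply.
(Fact (5) would refute a reading with focus on the setting — but that is not what the question asks.)

7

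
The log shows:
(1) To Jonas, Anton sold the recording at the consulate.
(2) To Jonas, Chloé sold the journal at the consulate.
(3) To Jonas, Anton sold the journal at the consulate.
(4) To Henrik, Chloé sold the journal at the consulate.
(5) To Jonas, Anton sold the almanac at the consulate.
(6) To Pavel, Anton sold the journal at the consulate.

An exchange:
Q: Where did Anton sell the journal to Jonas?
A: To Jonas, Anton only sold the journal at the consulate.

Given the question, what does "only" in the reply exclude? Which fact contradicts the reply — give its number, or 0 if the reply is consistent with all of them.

0

Answering "Where did ...?" puts focus on the setting — here, "at the consulate".
"Only" then excludes alternative settings while the background — agent = Anton, thing = the journal, recipient = Jonas — is held fixed.
No listed fact shares that background with another setting. Nothing contradicts the reply.
(Fact (1) would refute a reading with focus on the thing — but that is not what the question asks.)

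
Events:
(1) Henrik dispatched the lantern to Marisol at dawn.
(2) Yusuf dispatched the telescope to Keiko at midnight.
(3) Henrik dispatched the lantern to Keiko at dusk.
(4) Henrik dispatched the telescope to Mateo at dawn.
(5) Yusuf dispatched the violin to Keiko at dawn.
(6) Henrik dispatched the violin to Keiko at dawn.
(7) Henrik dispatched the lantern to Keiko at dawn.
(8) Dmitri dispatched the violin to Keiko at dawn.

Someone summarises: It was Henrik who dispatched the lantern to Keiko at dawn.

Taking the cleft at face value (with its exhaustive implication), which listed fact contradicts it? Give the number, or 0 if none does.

The cleft puts "Henrik" in focus and presupposes the open proposition with the lantern as thing and Keiko as recipient and at dawn as setting.
The exhaustive reading says no other agent fits that background.
No listed fact matches the background with a different agent. Exhaustivity holds.

0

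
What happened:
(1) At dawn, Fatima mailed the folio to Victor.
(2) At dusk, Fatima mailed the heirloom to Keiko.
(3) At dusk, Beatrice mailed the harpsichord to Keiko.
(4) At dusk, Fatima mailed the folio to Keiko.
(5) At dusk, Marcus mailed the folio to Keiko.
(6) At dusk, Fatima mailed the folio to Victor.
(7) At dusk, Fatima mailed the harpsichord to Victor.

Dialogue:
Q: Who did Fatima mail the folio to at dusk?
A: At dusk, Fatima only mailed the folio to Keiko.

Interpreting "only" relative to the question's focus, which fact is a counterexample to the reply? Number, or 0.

6

Answering "Who did ... to ...?" puts focus on the recipient — here, "Keiko".
"Only" then excludes alternative recipients while the background — same agent, thing, setting (Fatima / the folio / at dusk) — is held fixed.
Fact (6) shares the background with a different recipient (Victor) — counterexample.
(Fact (2) would refute a reading with focus on the thing — but that is not what the question asks.)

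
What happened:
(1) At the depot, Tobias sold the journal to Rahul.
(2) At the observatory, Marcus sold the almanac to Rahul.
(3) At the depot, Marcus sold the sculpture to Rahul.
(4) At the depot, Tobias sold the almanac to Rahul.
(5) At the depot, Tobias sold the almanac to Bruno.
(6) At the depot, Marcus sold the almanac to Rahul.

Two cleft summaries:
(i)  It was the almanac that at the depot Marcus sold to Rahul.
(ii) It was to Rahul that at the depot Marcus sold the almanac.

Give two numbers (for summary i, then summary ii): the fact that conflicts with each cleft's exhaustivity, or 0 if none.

(i): focus "the almanac". Looking for Marcus as agent and Rahul as recipient and at the depot as setting with some other thing — fact (3) has the sculpture there. Refuted.
(ii): focus "Rahul". No fact shares Marcus as agent and the almanac as thing and at the depot as setting with a different recipient. 0.

3, 0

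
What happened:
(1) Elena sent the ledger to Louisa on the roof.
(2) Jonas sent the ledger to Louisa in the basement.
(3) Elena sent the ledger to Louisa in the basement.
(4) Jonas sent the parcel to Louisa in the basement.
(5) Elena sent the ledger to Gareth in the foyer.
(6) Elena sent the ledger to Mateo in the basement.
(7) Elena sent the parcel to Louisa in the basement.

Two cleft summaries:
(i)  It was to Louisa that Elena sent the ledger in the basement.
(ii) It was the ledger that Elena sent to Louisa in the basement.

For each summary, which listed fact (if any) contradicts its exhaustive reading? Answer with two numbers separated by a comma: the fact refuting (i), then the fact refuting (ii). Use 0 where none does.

(i): focus "Louisa". Looking for Elena as agent and the ledger as thing and in the basement as setting with some other recipient — fact (6) has Mateo there. Refuted.
(ii): focus "the ledger". Looking for Elena as agent and Louisa as recipient and in the basement as setting with some other thing — fact (7) has the parcel there. Refuted.

6, 7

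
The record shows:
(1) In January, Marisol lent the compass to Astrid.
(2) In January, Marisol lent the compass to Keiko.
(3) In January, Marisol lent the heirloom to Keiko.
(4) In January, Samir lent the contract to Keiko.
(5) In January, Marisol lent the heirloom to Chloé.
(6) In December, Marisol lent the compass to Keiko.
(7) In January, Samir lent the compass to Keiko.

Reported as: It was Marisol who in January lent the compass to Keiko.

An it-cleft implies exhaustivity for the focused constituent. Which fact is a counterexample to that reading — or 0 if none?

7

The cleft puts "Marisol" in focus and presupposes the open proposition with the compass as thing and Keiko as recipient and in January as setting.
Exhaustivity: Marisol is the only agent satisfying that background.
But fact (7) also has the compass as thing and Keiko as recipient and in January as setting, with agent = Samir — so the exhaustive reading fails.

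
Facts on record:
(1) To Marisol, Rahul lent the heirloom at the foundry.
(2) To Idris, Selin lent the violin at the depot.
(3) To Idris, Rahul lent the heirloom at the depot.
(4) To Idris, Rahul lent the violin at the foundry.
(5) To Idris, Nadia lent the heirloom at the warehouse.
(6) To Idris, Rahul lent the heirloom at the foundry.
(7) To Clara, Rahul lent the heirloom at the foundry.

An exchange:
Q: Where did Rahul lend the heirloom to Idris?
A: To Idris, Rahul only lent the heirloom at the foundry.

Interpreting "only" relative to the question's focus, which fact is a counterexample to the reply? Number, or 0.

Answering "Where did ...?" puts focus on the setting — here, "at the foundry".
So "only" ranges over settings; the rest (agent = Rahul, thing = the heirloom, recipient = Idris) is presupposed.
Fact (3) shares the background with a different setting (at the depot) — counterexample.
(Fact (1) would refute a reading with focus on the recipient — but that is not what the question asks.)

3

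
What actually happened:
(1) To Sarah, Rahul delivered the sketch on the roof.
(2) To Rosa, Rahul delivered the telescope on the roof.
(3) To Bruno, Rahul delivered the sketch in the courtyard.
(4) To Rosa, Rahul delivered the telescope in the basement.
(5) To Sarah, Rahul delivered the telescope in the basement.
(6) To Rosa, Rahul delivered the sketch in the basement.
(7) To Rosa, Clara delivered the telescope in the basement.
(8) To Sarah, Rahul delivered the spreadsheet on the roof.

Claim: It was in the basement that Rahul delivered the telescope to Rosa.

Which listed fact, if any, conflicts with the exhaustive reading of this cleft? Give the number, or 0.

The cleft puts "in the basement" in focus and presupposes the open proposition with agent = Rahul, thing = the telescope, recipient = Rosa.
The exhaustive reading says no other setting fits that background.
Fact (2) shares the background but with setting = on the roof; exhaustivity is violated.

2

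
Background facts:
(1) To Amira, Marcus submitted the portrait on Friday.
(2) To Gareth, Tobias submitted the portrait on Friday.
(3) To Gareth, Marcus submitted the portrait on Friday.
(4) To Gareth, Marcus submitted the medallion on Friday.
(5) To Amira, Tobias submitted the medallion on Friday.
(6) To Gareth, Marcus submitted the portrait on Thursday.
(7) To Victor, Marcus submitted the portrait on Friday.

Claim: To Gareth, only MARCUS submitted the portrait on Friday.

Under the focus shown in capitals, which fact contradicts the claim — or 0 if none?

The capitals mark "Marcus" as focus. So "only" rules out other agents, with the rest (same thing, recipient, setting (the portrait / Gareth / on Friday)) as background.
Fact (2) matches on same thing, recipient, setting (the portrait / Gareth / on Friday), but has agent = Tobias instead. That refutes the claim.

2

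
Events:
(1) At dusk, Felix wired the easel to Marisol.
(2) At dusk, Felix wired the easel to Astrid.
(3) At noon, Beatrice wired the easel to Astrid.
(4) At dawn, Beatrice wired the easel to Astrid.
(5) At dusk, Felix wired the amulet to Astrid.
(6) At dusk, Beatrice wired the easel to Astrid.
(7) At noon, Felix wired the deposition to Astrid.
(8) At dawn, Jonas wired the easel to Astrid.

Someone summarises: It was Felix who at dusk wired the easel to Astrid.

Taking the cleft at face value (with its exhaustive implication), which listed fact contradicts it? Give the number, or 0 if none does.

Focus of the cleft: "Felix" (the agent). Presupposed background: same thing, recipient, setting (the easel / Astrid / at dusk).
The exhaustive reading says no other agent fits that background.
Fact (6) shares the background but with agent = Beatrice; exhaustivity is violated.

6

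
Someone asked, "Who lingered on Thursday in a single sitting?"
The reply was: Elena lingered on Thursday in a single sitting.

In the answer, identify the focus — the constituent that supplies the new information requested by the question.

The wh-word "who" asks about the subject (agent).
In the answer, "in a single sitting" and "on Thursday" are given — repeated from the question.
The constituent filling the subject (agent) gap is "Elena"; that is the focus and would carry nuclear stress.

Elena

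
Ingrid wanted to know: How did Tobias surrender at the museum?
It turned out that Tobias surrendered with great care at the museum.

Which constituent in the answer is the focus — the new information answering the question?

with great care

The wh-word "how" asks about the manner.
In the answer, "Tobias" and "at the museum" are given — repeated from the question.
The constituent filling the manner gap is "with great care"; that is the focus and would carry nuclear stress.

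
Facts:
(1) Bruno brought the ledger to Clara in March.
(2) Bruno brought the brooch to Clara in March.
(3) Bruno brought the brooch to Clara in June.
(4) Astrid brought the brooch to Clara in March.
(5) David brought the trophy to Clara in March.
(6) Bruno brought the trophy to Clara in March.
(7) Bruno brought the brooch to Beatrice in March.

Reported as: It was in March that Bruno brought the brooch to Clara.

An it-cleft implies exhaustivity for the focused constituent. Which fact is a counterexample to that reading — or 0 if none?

3

The cleft puts "in March" in focus and presupposes the open proposition with Bruno as agent and the brooch as thing and Clara as recipient.
The exhaustive reading says no other setting fits that background.
Fact (3) shares the background but with setting = in June; exhaustivity is violated.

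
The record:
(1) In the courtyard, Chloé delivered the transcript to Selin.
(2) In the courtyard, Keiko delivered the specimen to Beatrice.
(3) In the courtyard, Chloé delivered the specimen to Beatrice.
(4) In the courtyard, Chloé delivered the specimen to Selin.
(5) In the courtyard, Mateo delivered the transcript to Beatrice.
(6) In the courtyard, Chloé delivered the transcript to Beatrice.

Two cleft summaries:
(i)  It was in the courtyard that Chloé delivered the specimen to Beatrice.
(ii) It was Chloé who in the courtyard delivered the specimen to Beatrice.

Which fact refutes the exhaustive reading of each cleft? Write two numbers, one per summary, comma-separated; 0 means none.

Summary (i) focuses "in the courtyard" (the setting); background same agent, thing, recipient (Chloé / the specimen / Beatrice). No fact matches that background with a different setting, so 0.
Summary (ii) focuses "Chloé" (the agent); background same thing, recipient, setting (the specimen / Beatrice / in the courtyard). Fact (2) matches that background with agent = Keiko — refutes (ii).

0, 2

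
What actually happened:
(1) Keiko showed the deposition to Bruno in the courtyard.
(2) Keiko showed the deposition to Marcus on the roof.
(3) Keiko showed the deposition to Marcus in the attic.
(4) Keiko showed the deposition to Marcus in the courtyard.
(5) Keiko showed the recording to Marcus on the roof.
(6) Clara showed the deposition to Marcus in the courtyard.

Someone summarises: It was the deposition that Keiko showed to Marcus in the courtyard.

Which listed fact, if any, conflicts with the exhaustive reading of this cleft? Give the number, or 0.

0

The cleft puts "the deposition" in focus and presupposes the open proposition with same agent, recipient, setting (Keiko / Marcus / in the courtyard).
Exhaustivity: the deposition is the only thing satisfying that background.
Every other fact differs from the presupposition on some backgrounded slot, so none challenges the exhaustivity.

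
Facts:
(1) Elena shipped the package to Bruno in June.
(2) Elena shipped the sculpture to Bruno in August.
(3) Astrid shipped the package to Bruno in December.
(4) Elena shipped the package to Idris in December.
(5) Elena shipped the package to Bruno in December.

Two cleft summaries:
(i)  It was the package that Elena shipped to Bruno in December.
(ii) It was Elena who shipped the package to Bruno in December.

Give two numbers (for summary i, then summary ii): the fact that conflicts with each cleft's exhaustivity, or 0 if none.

(i): focus "the package". No fact shares same agent, recipient, setting (Elena / Bruno / in December) with a different thing. 0.
(ii): focus "Elena". Looking for same thing, recipient, setting (the package / Bruno / in December) with some other agent — fact (3) has Astrid there. Refuted.

0, 3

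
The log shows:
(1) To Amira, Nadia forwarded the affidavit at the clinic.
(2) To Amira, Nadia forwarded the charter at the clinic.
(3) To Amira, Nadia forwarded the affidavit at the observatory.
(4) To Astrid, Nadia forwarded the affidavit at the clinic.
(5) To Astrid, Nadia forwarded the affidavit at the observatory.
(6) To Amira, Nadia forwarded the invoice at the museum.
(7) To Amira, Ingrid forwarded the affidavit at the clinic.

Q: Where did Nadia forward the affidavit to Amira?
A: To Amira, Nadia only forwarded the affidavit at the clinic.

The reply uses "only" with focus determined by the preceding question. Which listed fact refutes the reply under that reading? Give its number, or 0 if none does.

The question "Where did ...?" targets the setting, so in the reply the focus falls on "at the clinic".
"Only" then excludes alternative settings while the background — Nadia as agent and the affidavit as thing and Amira as recipient — is held fixed.
Fact (3) keeps Nadia as agent and the affidavit as thing and Amira as recipient but has setting = at the observatory; that refutes the reply.
(Fact (2) would refute a reading with focus on the thing — but that is not what the question asks.)

3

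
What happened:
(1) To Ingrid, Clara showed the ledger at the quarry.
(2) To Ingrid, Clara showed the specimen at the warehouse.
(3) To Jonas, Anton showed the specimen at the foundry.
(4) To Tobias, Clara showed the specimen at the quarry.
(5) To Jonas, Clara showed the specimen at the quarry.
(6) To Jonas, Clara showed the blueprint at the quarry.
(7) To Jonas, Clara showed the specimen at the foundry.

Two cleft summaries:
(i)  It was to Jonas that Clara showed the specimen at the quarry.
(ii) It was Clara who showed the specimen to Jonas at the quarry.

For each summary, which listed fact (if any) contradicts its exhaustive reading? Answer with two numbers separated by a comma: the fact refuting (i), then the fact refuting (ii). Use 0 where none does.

4, 0

(i): focus "Jonas". Looking for same agent, thing, setting (Clara / the specimen / at the quarry) with some other recipient — fact (4) has Tobias there. Refuted.
(ii): focus "Clara". No fact shares same thing, recipient, setting (the specimen / Jonas / at the quarry) with a different agent. 0.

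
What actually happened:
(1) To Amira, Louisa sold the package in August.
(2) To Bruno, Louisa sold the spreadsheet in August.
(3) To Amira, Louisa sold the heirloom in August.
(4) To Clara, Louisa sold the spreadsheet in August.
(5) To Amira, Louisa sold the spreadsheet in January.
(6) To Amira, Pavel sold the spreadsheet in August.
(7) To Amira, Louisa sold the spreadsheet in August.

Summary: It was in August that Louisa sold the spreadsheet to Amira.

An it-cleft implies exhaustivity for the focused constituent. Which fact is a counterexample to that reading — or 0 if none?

5

The cleft puts "in August" in focus and presupposes the open proposition with agent = Louisa, thing = the spreadsheet, recipient = Amira.
The exhaustive reading says no other setting fits that background.
But fact (5) also has agent = Louisa, thing = the spreadsheet, recipient = Amira, with setting = in January — so the exhaustive reading fails.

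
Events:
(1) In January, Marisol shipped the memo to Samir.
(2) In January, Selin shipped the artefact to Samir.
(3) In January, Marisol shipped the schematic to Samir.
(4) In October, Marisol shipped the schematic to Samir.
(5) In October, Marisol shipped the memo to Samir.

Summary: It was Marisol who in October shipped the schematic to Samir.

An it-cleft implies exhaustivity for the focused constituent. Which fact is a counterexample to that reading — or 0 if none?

0

The cleft puts "Marisol" in focus and presupposes the open proposition with the schematic as thing and Samir as recipient and in October as setting.
The exhaustive reading says no other agent fits that background.
Every other fact differs from the presupposition on some backgrounded slot, so none challenges the exhaustivity.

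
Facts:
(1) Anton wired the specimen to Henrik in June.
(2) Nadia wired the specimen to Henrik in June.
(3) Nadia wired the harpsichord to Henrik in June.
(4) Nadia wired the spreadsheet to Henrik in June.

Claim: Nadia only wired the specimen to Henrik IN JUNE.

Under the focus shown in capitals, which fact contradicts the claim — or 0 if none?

Focus (in capitals) is "in June" — the setting. "Only" excludes alternative settings while holding fixed Nadia as agent and the specimen as thing and Henrik as recipient.
No fact matches Nadia as agent and the specimen as thing and Henrik as recipient with a different setting — every other fact differs on at least one backgrounded slot. So no fact refutes it.

0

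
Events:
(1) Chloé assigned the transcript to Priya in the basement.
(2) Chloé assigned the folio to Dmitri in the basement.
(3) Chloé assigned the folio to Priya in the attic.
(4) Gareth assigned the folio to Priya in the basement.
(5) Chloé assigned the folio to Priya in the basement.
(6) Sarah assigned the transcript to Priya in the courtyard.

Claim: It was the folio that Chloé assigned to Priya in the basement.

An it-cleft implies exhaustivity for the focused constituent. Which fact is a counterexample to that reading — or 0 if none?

1

Focus of the cleft: "the folio" (the thing). Presupposed background: same agent, recipient, setting (Chloé / Priya / in the basement).
Exhaustivity: the folio is the only thing satisfying that background.
Fact (1) shares the background but with thing = the transcript; exhaustivity is violated.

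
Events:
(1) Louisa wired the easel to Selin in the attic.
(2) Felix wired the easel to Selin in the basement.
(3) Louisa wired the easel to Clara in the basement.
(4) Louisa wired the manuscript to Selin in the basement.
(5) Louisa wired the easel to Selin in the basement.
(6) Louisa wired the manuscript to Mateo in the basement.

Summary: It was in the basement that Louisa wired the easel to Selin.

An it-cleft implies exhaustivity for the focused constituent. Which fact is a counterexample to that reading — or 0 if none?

1

The cleft puts "in the basement" in focus and presupposes the open proposition with same agent, thing, recipient (Louisa / the easel / Selin).
The exhaustive reading says no other setting fits that background.
But fact (1) also has same agent, thing, recipient (Louisa / the easel / Selin), with setting = in the attic — so the exhaustive reading fails.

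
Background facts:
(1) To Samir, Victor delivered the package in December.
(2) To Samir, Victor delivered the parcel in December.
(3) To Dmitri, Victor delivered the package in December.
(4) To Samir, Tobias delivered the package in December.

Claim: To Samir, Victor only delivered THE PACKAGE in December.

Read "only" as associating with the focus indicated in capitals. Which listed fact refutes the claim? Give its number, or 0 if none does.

The capitals mark "the package" as focus. So "only" rules out other things, with the rest (Victor as agent and Samir as recipient and in December as setting) as background.
Fact (2) matches on Victor as agent and Samir as recipient and in December as setting, but has thing = the parcel instead. That refutes the claim.

2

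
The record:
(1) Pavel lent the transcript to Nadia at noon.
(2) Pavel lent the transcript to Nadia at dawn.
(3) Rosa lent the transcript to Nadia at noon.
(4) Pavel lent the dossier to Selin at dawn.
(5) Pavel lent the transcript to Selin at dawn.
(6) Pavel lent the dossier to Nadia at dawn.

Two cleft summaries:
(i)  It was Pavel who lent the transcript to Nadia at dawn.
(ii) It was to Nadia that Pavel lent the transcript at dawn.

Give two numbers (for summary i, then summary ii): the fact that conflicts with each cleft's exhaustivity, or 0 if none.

0, 5

Summary (i) focuses "Pavel" (the agent); background same thing, recipient, setting (the transcript / Nadia / at dawn). No fact matches that background with a different agent, so 0.
Summary (ii) focuses "Nadia" (the recipient); background same agent, thing, setting (Pavel / the transcript / at dawn). Fact (5) matches that background with recipient = Selin — refutes (ii).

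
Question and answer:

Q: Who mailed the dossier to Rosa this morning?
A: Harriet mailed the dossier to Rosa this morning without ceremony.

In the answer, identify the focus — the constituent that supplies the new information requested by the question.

Harriet

The wh-word "who" asks about the subject (agent).
In the answer, "the dossier", "to Rosa" and "this morning" are given — repeated from the question.
"without ceremony" is also new, but it specifies the manner, which is not what the question asks about — so it is not the focus.
The constituent filling the subject (agent) gap is "Harriet"; that is the focus.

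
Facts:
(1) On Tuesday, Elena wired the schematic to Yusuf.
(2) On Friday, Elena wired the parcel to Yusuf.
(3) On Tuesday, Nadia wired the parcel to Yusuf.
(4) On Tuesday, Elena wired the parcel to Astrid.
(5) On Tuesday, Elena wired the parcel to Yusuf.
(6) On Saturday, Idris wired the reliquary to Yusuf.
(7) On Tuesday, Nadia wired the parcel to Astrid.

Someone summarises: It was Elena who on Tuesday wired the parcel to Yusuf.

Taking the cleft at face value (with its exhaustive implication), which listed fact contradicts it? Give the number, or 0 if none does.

The cleft puts "Elena" in focus and presupposes the open proposition with same thing, recipient, setting (the parcel / Yusuf / on Tuesday).
Exhaustivity: Elena is the only agent satisfying that background.
Fact (3) shares the background but with agent = Nadia; exhaustivity is violated.

3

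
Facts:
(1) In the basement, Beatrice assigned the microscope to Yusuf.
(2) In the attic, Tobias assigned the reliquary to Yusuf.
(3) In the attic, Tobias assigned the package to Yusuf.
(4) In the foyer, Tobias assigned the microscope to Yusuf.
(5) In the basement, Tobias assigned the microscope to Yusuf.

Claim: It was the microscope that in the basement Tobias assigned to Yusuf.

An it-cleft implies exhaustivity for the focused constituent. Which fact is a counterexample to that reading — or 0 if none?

0

The cleft puts "the microscope" in focus and presupposes the open proposition with Tobias as agent and Yusuf as recipient and in the basement as setting.
Exhaustivity: the microscope is the only thing satisfying that background.
Every other fact differs from the presupposition on some backgrounded slot, so none challenges the exhaustivity.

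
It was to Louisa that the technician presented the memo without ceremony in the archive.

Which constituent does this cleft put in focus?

to Louisa

In an it-cleft "It was X that/who ...", the clefted constituent X is the focus; the that/who-clause expresses the presupposed open proposition.
Here the focus is "to Louisa". The backgrounded (presupposed) material includes "the technician", "the memo", "without ceremony" and "in the archive".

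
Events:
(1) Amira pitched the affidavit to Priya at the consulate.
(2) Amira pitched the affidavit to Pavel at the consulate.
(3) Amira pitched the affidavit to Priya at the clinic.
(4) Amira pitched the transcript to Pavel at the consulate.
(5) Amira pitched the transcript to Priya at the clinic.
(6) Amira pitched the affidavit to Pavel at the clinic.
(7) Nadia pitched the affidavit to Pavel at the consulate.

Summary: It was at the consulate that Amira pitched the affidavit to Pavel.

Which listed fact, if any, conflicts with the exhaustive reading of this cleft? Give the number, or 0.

6

Focus of the cleft: "at the consulate" (the setting). Presupposed background: agent = Amira, thing = the affidavit, recipient = Pavel.
The exhaustive reading says no other setting fits that background.
Fact (6) shares the background but with setting = at the clinic; exhaustivity is violated.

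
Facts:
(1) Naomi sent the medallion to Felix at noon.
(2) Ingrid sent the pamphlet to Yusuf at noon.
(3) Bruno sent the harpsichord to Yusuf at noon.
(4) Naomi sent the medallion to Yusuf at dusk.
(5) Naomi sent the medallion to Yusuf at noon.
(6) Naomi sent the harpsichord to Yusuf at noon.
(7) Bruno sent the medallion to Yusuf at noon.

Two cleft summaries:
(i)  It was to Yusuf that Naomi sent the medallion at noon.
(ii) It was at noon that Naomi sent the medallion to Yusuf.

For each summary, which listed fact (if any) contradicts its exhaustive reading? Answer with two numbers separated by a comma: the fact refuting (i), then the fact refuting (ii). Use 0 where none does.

1, 4

(i): focus "Yusuf". Looking for agent = Naomi, thing = the medallion, setting = at noon with some other recipient — fact (1) has Felix there. Refuted.
(ii): focus "at noon". Looking for agent = Naomi, thing = the medallion, recipient = Yusuf with some other setting — fact (4) has at dusk there. Refuted.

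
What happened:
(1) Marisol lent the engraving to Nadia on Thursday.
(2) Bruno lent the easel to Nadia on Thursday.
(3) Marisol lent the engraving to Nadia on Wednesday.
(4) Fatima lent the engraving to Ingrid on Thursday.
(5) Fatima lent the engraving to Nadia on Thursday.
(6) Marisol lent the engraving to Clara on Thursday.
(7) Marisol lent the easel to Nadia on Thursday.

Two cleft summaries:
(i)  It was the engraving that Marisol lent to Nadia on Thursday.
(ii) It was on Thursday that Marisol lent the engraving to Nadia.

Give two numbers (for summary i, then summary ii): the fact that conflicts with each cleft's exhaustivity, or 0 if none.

7, 3

(i): focus "the engraving". Looking for same agent, recipient, setting (Marisol / Nadia / on Thursday) with some other thing — fact (7) has the easel there. Refuted.
(ii): focus "on Thursday". Looking for same agent, thing, recipient (Marisol / the engraving / Nadia) with some other setting — fact (3) has on Wednesday there. Refuted.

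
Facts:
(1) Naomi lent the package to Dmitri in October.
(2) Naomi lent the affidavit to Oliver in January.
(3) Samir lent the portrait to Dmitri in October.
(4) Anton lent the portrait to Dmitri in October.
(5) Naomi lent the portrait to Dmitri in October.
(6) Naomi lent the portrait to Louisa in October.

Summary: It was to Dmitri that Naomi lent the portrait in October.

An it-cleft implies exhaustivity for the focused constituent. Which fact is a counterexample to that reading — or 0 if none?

6

Focus of the cleft: "Dmitri" (the recipient). Presupposed background: agent = Naomi, thing = the portrait, setting = in October.
Exhaustivity: Dmitri is the only recipient satisfying that background.
Fact (6) shares the background but with recipient = Louisa; exhaustivity is violated.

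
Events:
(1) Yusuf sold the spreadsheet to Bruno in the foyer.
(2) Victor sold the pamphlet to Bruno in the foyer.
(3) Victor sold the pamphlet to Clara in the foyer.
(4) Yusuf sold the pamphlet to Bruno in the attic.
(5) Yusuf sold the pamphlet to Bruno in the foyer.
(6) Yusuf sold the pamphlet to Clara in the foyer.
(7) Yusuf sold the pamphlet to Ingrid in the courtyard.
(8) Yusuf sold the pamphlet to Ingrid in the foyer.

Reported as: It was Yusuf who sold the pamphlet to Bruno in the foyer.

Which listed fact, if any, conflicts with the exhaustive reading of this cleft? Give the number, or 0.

2

Focus of the cleft: "Yusuf" (the agent). Presupposed background: the pamphlet as thing and Bruno as recipient and in the foyer as setting.
Exhaustivity: Yusuf is the only agent satisfying that background.
But fact (2) also has the pamphlet as thing and Bruno as recipient and in the foyer as setting, with agent = Victor — so the exhaustive reading fails.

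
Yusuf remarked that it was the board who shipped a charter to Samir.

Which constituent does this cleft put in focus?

In an it-cleft "It was X that/who ...", the clefted constituent X is the focus; the that/who-clause expresses the presupposed open proposition.
Here the focus is "the board". The backgrounded (presupposed) material includes "a charter" and "to Samir".

the board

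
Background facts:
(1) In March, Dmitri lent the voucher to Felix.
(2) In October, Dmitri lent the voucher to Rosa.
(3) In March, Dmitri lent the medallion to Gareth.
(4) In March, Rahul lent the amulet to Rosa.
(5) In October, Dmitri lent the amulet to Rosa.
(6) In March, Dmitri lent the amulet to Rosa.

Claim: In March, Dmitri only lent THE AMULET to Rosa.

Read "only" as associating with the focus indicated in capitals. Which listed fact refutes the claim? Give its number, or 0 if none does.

Focus (in capitals) is "the amulet" — the thing. "Only" excludes alternative things while holding fixed same agent, recipient, setting (Dmitri / Rosa / in March).
Every other fact changes something in the background, not just the thing. Nothing refutes the claim.

0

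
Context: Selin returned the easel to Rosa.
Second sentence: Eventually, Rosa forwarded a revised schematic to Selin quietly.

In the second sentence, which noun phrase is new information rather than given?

a revised schematic

"Rosa" and "Selin" in the second sentence are given — already mentioned in the context.
"a revised schematic" has no antecedent in the context; it is discourse-new (the indefinite article also signals a new referent).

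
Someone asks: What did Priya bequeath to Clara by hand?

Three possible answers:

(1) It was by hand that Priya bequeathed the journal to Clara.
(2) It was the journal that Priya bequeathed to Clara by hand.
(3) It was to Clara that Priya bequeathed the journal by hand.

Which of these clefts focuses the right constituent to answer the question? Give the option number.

The question word "what" targets the direct object.
Option (1) clefts "by hand" — the manner, not what was asked.
Option (2) clefts "the journal" — that matches what the question asks about.
Option (3) clefts "to Clara" — the recipient, not what was asked.
So the congruent reply is (2).

2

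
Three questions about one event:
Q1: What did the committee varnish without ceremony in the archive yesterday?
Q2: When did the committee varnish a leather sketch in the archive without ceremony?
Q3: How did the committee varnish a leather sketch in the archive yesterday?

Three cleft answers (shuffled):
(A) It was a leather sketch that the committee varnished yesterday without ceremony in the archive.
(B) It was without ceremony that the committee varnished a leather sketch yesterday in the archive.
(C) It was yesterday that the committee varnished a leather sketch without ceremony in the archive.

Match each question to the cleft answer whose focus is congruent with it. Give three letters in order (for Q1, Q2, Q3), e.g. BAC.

Q1 asks about the direct object; cleft (A) focuses "a leather sketch", which is the direct object — so Q1 → A.
Q2 asks about the time; cleft (C) focuses "yesterday", which is the time — so Q2 → C.
Q3 asks about the manner; cleft (B) focuses "without ceremony", which is the manner — so Q3 → B.
Mapping: Q1→A, Q2→C, Q3→B.

ACB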